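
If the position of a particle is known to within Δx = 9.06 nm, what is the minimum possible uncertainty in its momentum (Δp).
5.820 × 10^-27 kg·m/s

Using the Heisenberg uncertainty principle:
ΔxΔp ≥ ℏ/2

The minimum uncertainty in momentum is:
Δp_min = ℏ/(2Δx)
Δp_min = (1.055e-34 J·s) / (2 × 9.060e-09 m)
Δp_min = 5.820e-27 kg·m/s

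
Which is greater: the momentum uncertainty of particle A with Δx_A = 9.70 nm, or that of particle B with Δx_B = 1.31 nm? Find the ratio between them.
Particle B has the larger minimum momentum uncertainty, by a factor of 7.40.

For each particle, the minimum momentum uncertainty is Δp_min = ℏ/(2Δx):

Particle A: Δp_A = ℏ/(2×9.700e-09 m) = 5.436e-27 kg·m/s
Particle B: Δp_B = ℏ/(2×1.310e-09 m) = 4.025e-26 kg·m/s

Ratio: Δp_B/Δp_A = 7.40

Since Δp_min ∝ 1/Δx, the particle with smaller position uncertainty (B) has larger momentum uncertainty.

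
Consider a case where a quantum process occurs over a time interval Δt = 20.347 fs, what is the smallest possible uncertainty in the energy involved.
16.175 meV

Using the energy-time uncertainty principle:
ΔEΔt ≥ ℏ/2

The minimum uncertainty in energy is:
ΔE_min = ℏ/(2Δt)
ΔE_min = (1.055e-34 J·s) / (2 × 2.035e-14 s)
ΔE_min = 2.591e-21 J = 16.175 meV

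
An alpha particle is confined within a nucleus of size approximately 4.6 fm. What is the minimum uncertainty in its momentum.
1.146 × 10^-20 kg·m/s

Using the Heisenberg uncertainty principle:
ΔxΔp ≥ ℏ/2

With Δx ≈ L = 4.600e-15 m (the confinement size):
Δp_min = ℏ/(2Δx)
Δp_min = (1.055e-34 J·s) / (2 × 4.600e-15 m)
Δp_min = 1.146e-20 kg·m/s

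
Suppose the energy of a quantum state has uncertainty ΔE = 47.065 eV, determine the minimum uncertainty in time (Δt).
6.993 as

Using the energy-time uncertainty principle:
ΔEΔt ≥ ℏ/2

The minimum uncertainty in time is:
Δt_min = ℏ/(2ΔE)
Δt_min = (1.055e-34 J·s) / (2 × 7.541e-18 J)
Δt_min = 6.993e-18 s = 6.993 as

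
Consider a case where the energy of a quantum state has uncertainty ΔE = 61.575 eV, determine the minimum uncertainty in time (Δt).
5.345 as

Using the energy-time uncertainty principle:
ΔEΔt ≥ ℏ/2

The minimum uncertainty in time is:
Δt_min = ℏ/(2ΔE)
Δt_min = (1.055e-34 J·s) / (2 × 9.865e-18 J)
Δt_min = 5.345e-18 s = 5.345 as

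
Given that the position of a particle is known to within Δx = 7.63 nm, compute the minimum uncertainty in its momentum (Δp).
6.911 × 10^-27 kg·m/s

Using the Heisenberg uncertainty principle:
ΔxΔp ≥ ℏ/2

The minimum uncertainty in momentum is:
Δp_min = ℏ/(2Δx)
Δp_min = (1.055e-34 J·s) / (2 × 7.630e-09 m)
Δp_min = 6.911e-27 kg·m/s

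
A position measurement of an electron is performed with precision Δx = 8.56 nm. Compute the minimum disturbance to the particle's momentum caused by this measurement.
6.160 × 10^-27 kg·m/s

The uncertainty principle implies that measuring position disturbs momentum:
ΔxΔp ≥ ℏ/2

When we measure position with precision Δx, we necessarily introduce a momentum uncertainty:
Δp ≥ ℏ/(2Δx)
Δp_min = (1.055e-34 J·s) / (2 × 8.560e-09 m)
Δp_min = 6.160e-27 kg·m/s

The more precisely we measure position, the greater the momentum disturbance.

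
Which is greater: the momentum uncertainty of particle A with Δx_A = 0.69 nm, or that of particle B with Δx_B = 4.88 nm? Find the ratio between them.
Particle A has the larger minimum momentum uncertainty, by a factor of 7.07.

For each particle, the minimum momentum uncertainty is Δp_min = ℏ/(2Δx):

Particle A: Δp_A = ℏ/(2×6.900e-10 m) = 7.642e-26 kg·m/s
Particle B: Δp_B = ℏ/(2×4.880e-09 m) = 1.081e-26 kg·m/s

Ratio: Δp_A/Δp_B = 7.07

Since Δp_min ∝ 1/Δx, the particle with smaller position uncertainty (A) has larger momentum uncertainty.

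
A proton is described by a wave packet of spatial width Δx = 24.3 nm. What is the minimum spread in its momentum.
2.170 × 10^-27 kg·m/s

For a wave packet, the spatial width Δx and momentum spread Δp are related by the uncertainty principle:
ΔxΔp ≥ ℏ/2

The minimum momentum spread is:
Δp_min = ℏ/(2Δx)
Δp_min = (1.055e-34 J·s) / (2 × 2.430e-08 m)
Δp_min = 2.170e-27 kg·m/s

A wave packet cannot have both a well-defined position and well-defined momentum.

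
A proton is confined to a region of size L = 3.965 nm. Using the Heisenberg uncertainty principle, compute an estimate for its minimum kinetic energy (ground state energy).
329.965 neV

Using the uncertainty principle to estimate ground state energy:

1. The position uncertainty is approximately the confinement size:
   Δx ≈ L = 3.965e-09 m

2. From ΔxΔp ≥ ℏ/2, the minimum momentum uncertainty is:
   Δp ≈ ℏ/(2L) = 1.330e-26 kg·m/s

3. The kinetic energy is approximately:
   KE ≈ (Δp)²/(2m) = (1.330e-26)²/(2 × 1.673e-27 kg)
   KE ≈ 5.287e-26 J = 329.965 neV

This is an order-of-magnitude estimate of the ground state energy.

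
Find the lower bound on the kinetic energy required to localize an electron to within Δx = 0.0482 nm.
4.100 eV

Localizing a particle requires giving it sufficient momentum uncertainty:

1. From uncertainty principle: Δp ≥ ℏ/(2Δx)
   Δp_min = (1.055e-34 J·s) / (2 × 4.820e-11 m)
   Δp_min = 1.094e-24 kg·m/s

2. This momentum uncertainty corresponds to kinetic energy:
   KE ≈ (Δp)²/(2m) = (1.094e-24)²/(2 × 9.109e-31 kg)
   KE = 6.569e-19 J = 4.100 eV

Tighter localization requires more energy.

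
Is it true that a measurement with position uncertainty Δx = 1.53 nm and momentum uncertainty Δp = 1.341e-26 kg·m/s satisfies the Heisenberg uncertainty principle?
No, it violates the uncertainty principle (impossible measurement).

Calculate the product ΔxΔp:
ΔxΔp = (1.530e-09 m) × (1.341e-26 kg·m/s)
ΔxΔp = 2.052e-35 J·s

Compare to the minimum allowed value ℏ/2:
ℏ/2 = 5.273e-35 J·s

Since ΔxΔp = 2.052e-35 J·s < 5.273e-35 J·s = ℏ/2,
the measurement violates the uncertainty principle.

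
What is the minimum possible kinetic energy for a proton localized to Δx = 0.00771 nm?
87.266 meV

Localizing a particle requires giving it sufficient momentum uncertainty:

1. From uncertainty principle: Δp ≥ ℏ/(2Δx)
   Δp_min = (1.055e-34 J·s) / (2 × 7.710e-12 m)
   Δp_min = 6.839e-24 kg·m/s

2. This momentum uncertainty corresponds to kinetic energy:
   KE ≈ (Δp)²/(2m) = (6.839e-24)²/(2 × 1.673e-27 kg)
   KE = 1.398e-20 J = 87.266 meV

Tighter localization requires more energy.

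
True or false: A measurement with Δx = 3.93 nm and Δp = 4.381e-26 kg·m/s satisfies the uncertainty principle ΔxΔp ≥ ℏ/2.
Yes, it satisfies the uncertainty principle.

Calculate the product ΔxΔp:
ΔxΔp = (3.930e-09 m) × (4.381e-26 kg·m/s)
ΔxΔp = 1.722e-34 J·s

Compare to the minimum allowed value ℏ/2:
ℏ/2 = 5.273e-35 J·s

Since ΔxΔp = 1.722e-34 J·s ≥ 5.273e-35 J·s = ℏ/2,
the measurement satisfies the uncertainty principle.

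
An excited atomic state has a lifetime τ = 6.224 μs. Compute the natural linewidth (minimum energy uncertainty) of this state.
52.877 peV

Using the energy-time uncertainty principle:
ΔEΔt ≥ ℏ/2

The lifetime τ represents the time uncertainty Δt.
The natural linewidth (minimum energy uncertainty) is:

ΔE = ℏ/(2τ)
ΔE = (1.055e-34 J·s) / (2 × 6.224e-06 s)
ΔE = 8.472e-30 J = 52.877 peV

This natural linewidth limits the precision of spectroscopic measurements.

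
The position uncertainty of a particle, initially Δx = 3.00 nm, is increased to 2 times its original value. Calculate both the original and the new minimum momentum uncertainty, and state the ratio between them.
Original Δp_min = 1.758 × 10^-26 kg·m/s; new Δp'_min = 8.788 × 10^-27 kg·m/s; ratio Δp'_min/Δp_min = 1/2.

From the uncertainty principle ΔxΔp ≥ ℏ/2, the minimum momentum uncertainty is Δp_min = ℏ/(2Δx).

Original (Δx = 3.00 nm = 3.000e-09 m):
Δp_min = (1.055e-34 J·s)/(2 × 3.000e-09 m) = 1.758e-26 kg·m/s

When Δx → 2Δx:
Δp'_min = ℏ/(2 × 2Δx) = (1/2) × ℏ/(2Δx) = (1/2) × Δp_min
Δp'_min = 1/2 × 1.758e-26 kg·m/s = 8.788e-27 kg·m/s

Since Δp_min ∝ 1/Δx, when Δx is increased to 2 times its original value, Δp_min decreases to 1/2 of its original value.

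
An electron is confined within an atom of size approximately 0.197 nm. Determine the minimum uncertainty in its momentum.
2.677 × 10^-25 kg·m/s

Using the Heisenberg uncertainty principle:
ΔxΔp ≥ ℏ/2

With Δx ≈ L = 1.970e-10 m (the confinement size):
Δp_min = ℏ/(2Δx)
Δp_min = (1.055e-34 J·s) / (2 × 1.970e-10 m)
Δp_min = 2.677e-25 kg·m/s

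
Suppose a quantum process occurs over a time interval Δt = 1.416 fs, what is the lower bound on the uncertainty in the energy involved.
232.419 meV

Using the energy-time uncertainty principle:
ΔEΔt ≥ ℏ/2

The minimum uncertainty in energy is:
ΔE_min = ℏ/(2Δt)
ΔE_min = (1.055e-34 J·s) / (2 × 1.416e-15 s)
ΔE_min = 3.724e-20 J = 232.419 meV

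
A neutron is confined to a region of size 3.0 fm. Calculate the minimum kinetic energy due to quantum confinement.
575.590 keV

Using the uncertainty principle:

1. Position uncertainty: Δx ≈ 3.000e-15 m
2. Minimum momentum uncertainty: Δp = ℏ/(2Δx) = 1.758e-20 kg·m/s
3. Minimum kinetic energy:
   KE = (Δp)²/(2m) = (1.758e-20)²/(2 × 1.675e-27 kg)
   KE = 9.222e-14 J = 575.590 keV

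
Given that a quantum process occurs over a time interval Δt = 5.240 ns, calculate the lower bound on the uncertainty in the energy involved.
62.806 neV

Using the energy-time uncertainty principle:
ΔEΔt ≥ ℏ/2

The minimum uncertainty in energy is:
ΔE_min = ℏ/(2Δt)
ΔE_min = (1.055e-34 J·s) / (2 × 5.240e-09 s)
ΔE_min = 1.006e-26 J = 62.806 neV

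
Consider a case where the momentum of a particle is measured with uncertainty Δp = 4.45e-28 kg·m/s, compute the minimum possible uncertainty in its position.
118.491 nm

Using the Heisenberg uncertainty principle:
ΔxΔp ≥ ℏ/2

The minimum uncertainty in position is:
Δx_min = ℏ/(2Δp)
Δx_min = (1.055e-34 J·s) / (2 × 4.450e-28 kg·m/s)
Δx_min = 1.185e-07 m = 118.491 nm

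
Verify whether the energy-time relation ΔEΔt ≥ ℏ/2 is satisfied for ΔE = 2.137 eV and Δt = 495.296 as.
Yes, it satisfies the uncertainty relation.

Calculate the product ΔEΔt:
ΔE = 2.137 eV = 3.424e-19 J
ΔEΔt = (3.424e-19 J) × (4.953e-16 s)
ΔEΔt = 1.696e-34 J·s

Compare to the minimum allowed value ℏ/2:
ℏ/2 = 5.273e-35 J·s

Since ΔEΔt = 1.696e-34 J·s ≥ 5.273e-35 J·s = ℏ/2,
this satisfies the uncertainty relation.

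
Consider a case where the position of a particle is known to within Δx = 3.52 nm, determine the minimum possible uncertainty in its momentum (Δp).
1.498 × 10^-26 kg·m/s

Using the Heisenberg uncertainty principle:
ΔxΔp ≥ ℏ/2

The minimum uncertainty in momentum is:
Δp_min = ℏ/(2Δx)
Δp_min = (1.055e-34 J·s) / (2 × 3.520e-09 m)
Δp_min = 1.498e-26 kg·m/s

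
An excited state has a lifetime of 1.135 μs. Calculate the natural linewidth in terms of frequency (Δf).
70.112 kHz

Using the energy-time uncertainty principle and E = hf:
ΔEΔt ≥ ℏ/2
hΔf·Δt ≥ ℏ/2

The minimum frequency uncertainty is:
Δf = ℏ/(2hτ) = 1/(4πτ)
Δf = 1/(4π × 1.135e-06 s)
Δf = 7.011e+04 Hz = 70.112 kHz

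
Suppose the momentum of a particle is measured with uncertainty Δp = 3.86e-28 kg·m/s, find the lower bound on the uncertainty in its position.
136.603 nm

Using the Heisenberg uncertainty principle:
ΔxΔp ≥ ℏ/2

The minimum uncertainty in position is:
Δx_min = ℏ/(2Δp)
Δx_min = (1.055e-34 J·s) / (2 × 3.860e-28 kg·m/s)
Δx_min = 1.366e-07 m = 136.603 nm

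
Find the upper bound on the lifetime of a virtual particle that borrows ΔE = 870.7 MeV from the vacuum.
3.780 × 10^-25 s

Using the energy-time uncertainty principle:
ΔEΔt ≥ ℏ/2

For a virtual particle borrowing energy ΔE, the maximum lifetime is:
Δt_max = ℏ/(2ΔE)

Converting energy:
ΔE = 870.7 MeV = 1.395e-10 J

Δt_max = (1.055e-34 J·s) / (2 × 1.395e-10 J)
Δt_max = 3.780e-25 s = 3.780 × 10^-25 s

Virtual particles with higher borrowed energy exist for shorter times.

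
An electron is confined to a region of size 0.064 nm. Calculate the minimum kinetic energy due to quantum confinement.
2.325 eV

Using the uncertainty principle:

1. Position uncertainty: Δx ≈ 6.400e-11 m
2. Minimum momentum uncertainty: Δp = ℏ/(2Δx) = 8.239e-25 kg·m/s
3. Minimum kinetic energy:
   KE = (Δp)²/(2m) = (8.239e-25)²/(2 × 9.109e-31 kg)
   KE = 3.726e-19 J = 2.325 eV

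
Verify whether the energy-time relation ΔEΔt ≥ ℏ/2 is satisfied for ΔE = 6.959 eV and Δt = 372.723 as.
Yes, it satisfies the uncertainty relation.

Calculate the product ΔEΔt:
ΔE = 6.959 eV = 1.115e-18 J
ΔEΔt = (1.115e-18 J) × (3.727e-16 s)
ΔEΔt = 4.156e-34 J·s

Compare to the minimum allowed value ℏ/2:
ℏ/2 = 5.273e-35 J·s

Since ΔEΔt = 4.156e-34 J·s ≥ 5.273e-35 J·s = ℏ/2,
this satisfies the uncertainty relation.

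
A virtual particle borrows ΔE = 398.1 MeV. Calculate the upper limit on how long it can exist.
8.267 × 10^-25 s

Using the energy-time uncertainty principle:
ΔEΔt ≥ ℏ/2

For a virtual particle borrowing energy ΔE, the maximum lifetime is:
Δt_max = ℏ/(2ΔE)

Converting energy:
ΔE = 398.1 MeV = 6.378e-11 J

Δt_max = (1.055e-34 J·s) / (2 × 6.378e-11 J)
Δt_max = 8.267e-25 s = 8.267 × 10^-25 s

Virtual particles with higher borrowed energy exist for shorter times.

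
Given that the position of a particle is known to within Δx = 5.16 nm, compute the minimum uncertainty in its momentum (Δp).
1.022 × 10^-26 kg·m/s

Using the Heisenberg uncertainty principle:
ΔxΔp ≥ ℏ/2

The minimum uncertainty in momentum is:
Δp_min = ℏ/(2Δx)
Δp_min = (1.055e-34 J·s) / (2 × 5.160e-09 m)
Δp_min = 1.022e-26 kg·m/s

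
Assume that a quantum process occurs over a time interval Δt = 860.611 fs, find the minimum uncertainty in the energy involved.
382.410 μeV

Using the energy-time uncertainty principle:
ΔEΔt ≥ ℏ/2

The minimum uncertainty in energy is:
ΔE_min = ℏ/(2Δt)
ΔE_min = (1.055e-34 J·s) / (2 × 8.606e-13 s)
ΔE_min = 6.127e-23 J = 382.410 μeV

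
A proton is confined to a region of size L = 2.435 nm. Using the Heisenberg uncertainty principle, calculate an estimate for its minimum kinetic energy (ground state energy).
874.896 neV

Using the uncertainty principle to estimate ground state energy:

1. The position uncertainty is approximately the confinement size:
   Δx ≈ L = 2.435e-09 m

2. From ΔxΔp ≥ ℏ/2, the minimum momentum uncertainty is:
   Δp ≈ ℏ/(2L) = 2.165e-26 kg·m/s

3. The kinetic energy is approximately:
   KE ≈ (Δp)²/(2m) = (2.165e-26)²/(2 × 1.673e-27 kg)
   KE ≈ 1.402e-25 J = 874.896 neV

This is an order-of-magnitude estimate of the ground state energy.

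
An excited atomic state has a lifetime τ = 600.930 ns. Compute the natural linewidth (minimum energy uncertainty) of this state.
547.661 peV

Using the energy-time uncertainty principle:
ΔEΔt ≥ ℏ/2

The lifetime τ represents the time uncertainty Δt.
The natural linewidth (minimum energy uncertainty) is:

ΔE = ℏ/(2τ)
ΔE = (1.055e-34 J·s) / (2 × 6.009e-07 s)
ΔE = 8.774e-29 J = 547.661 peV

This natural linewidth limits the precision of spectroscopic measurements.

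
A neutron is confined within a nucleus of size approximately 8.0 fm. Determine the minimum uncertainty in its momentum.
6.591 × 10^-21 kg·m/s

Using the Heisenberg uncertainty principle:
ΔxΔp ≥ ℏ/2

With Δx ≈ L = 8.000e-15 m (the confinement size):
Δp_min = ℏ/(2Δx)
Δp_min = (1.055e-34 J·s) / (2 × 8.000e-15 m)
Δp_min = 6.591e-21 kg·m/s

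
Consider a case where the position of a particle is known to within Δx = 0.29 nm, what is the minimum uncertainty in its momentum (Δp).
1.818 × 10^-25 kg·m/s

Using the Heisenberg uncertainty principle:
ΔxΔp ≥ ℏ/2

The minimum uncertainty in momentum is:
Δp_min = ℏ/(2Δx)
Δp_min = (1.055e-34 J·s) / (2 × 2.900e-10 m)
Δp_min = 1.818e-25 kg·m/s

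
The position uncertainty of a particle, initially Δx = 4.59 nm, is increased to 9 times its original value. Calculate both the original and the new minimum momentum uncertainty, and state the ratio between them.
Original Δp_min = 1.149 × 10^-26 kg·m/s; new Δp'_min = 1.276 × 10^-27 kg·m/s; ratio Δp'_min/Δp_min = 1/9.

From the uncertainty principle ΔxΔp ≥ ℏ/2, the minimum momentum uncertainty is Δp_min = ℏ/(2Δx).

Original (Δx = 4.59 nm = 4.590e-09 m):
Δp_min = (1.055e-34 J·s)/(2 × 4.590e-09 m) = 1.149e-26 kg·m/s

When Δx → 9Δx:
Δp'_min = ℏ/(2 × 9Δx) = (1/9) × ℏ/(2Δx) = (1/9) × Δp_min
Δp'_min = 1/9 × 1.149e-26 kg·m/s = 1.276e-27 kg·m/s

Since Δp_min ∝ 1/Δx, when Δx is increased to 9 times its original value, Δp_min decreases to 1/9 of its original value.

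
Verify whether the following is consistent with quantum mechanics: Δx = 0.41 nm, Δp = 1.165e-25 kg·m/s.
No, it violates the uncertainty principle (impossible measurement).

Calculate the product ΔxΔp:
ΔxΔp = (4.100e-10 m) × (1.165e-25 kg·m/s)
ΔxΔp = 4.776e-35 J·s

Compare to the minimum allowed value ℏ/2:
ℏ/2 = 5.273e-35 J·s

Since ΔxΔp = 4.776e-35 J·s < 5.273e-35 J·s = ℏ/2,
the measurement violates the uncertainty principle.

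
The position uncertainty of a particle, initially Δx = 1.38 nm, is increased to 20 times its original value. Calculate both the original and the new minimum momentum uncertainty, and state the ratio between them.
Original Δp_min = 3.821 × 10^-26 kg·m/s; new Δp'_min = 1.910 × 10^-27 kg·m/s; ratio Δp'_min/Δp_min = 1/20.

From the uncertainty principle ΔxΔp ≥ ℏ/2, the minimum momentum uncertainty is Δp_min = ℏ/(2Δx).

Original (Δx = 1.38 nm = 1.380e-09 m):
Δp_min = (1.055e-34 J·s)/(2 × 1.380e-09 m) = 3.821e-26 kg·m/s

When Δx → 20Δx:
Δp'_min = ℏ/(2 × 20Δx) = (1/20) × ℏ/(2Δx) = (1/20) × Δp_min
Δp'_min = 1/20 × 3.821e-26 kg·m/s = 1.910e-27 kg·m/s

Since Δp_min ∝ 1/Δx, when Δx is increased to 20 times its original value, Δp_min decreases to 1/20 of its original value.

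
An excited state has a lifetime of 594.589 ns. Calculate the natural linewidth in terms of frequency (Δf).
133.836 kHz

Using the energy-time uncertainty principle and E = hf:
ΔEΔt ≥ ℏ/2
hΔf·Δt ≥ ℏ/2

The minimum frequency uncertainty is:
Δf = ℏ/(2hτ) = 1/(4πτ)
Δf = 1/(4π × 5.946e-07 s)
Δf = 1.338e+05 Hz = 133.836 kHz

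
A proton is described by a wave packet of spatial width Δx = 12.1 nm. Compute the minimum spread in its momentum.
4.358 × 10^-27 kg·m/s

For a wave packet, the spatial width Δx and momentum spread Δp are related by the uncertainty principle:
ΔxΔp ≥ ℏ/2

The minimum momentum spread is:
Δp_min = ℏ/(2Δx)
Δp_min = (1.055e-34 J·s) / (2 × 1.210e-08 m)
Δp_min = 4.358e-27 kg·m/s

A wave packet cannot have both a well-defined position and well-defined momentum.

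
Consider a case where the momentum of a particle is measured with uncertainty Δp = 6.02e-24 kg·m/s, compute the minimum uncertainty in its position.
8.759 pm

Using the Heisenberg uncertainty principle:
ΔxΔp ≥ ℏ/2

The minimum uncertainty in position is:
Δx_min = ℏ/(2Δp)
Δx_min = (1.055e-34 J·s) / (2 × 6.020e-24 kg·m/s)
Δx_min = 8.759e-12 m = 8.759 pm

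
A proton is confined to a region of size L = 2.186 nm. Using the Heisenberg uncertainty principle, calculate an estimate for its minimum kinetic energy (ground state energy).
1.086 μeV

Using the uncertainty principle to estimate ground state energy:

1. The position uncertainty is approximately the confinement size:
   Δx ≈ L = 2.186e-09 m

2. From ΔxΔp ≥ ℏ/2, the minimum momentum uncertainty is:
   Δp ≈ ℏ/(2L) = 2.412e-26 kg·m/s

3. The kinetic energy is approximately:
   KE ≈ (Δp)²/(2m) = (2.412e-26)²/(2 × 1.673e-27 kg)
   KE ≈ 1.739e-25 J = 1.086 μeV

This is an order-of-magnitude estimate of the ground state energy.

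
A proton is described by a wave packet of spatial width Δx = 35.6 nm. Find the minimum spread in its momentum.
1.481 × 10^-27 kg·m/s

For a wave packet, the spatial width Δx and momentum spread Δp are related by the uncertainty principle:
ΔxΔp ≥ ℏ/2

The minimum momentum spread is:
Δp_min = ℏ/(2Δx)
Δp_min = (1.055e-34 J·s) / (2 × 3.560e-08 m)
Δp_min = 1.481e-27 kg·m/s

A wave packet cannot have both a well-defined position and well-defined momentum.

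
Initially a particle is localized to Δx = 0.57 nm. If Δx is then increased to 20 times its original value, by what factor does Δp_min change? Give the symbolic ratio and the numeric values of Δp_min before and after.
Original Δp_min = 9.251 × 10^-26 kg·m/s; new Δp'_min = 4.625 × 10^-27 kg·m/s; ratio Δp'_min/Δp_min = 1/20.

From the uncertainty principle ΔxΔp ≥ ℏ/2, the minimum momentum uncertainty is Δp_min = ℏ/(2Δx).

Original (Δx = 0.57 nm = 5.700e-10 m):
Δp_min = (1.055e-34 J·s)/(2 × 5.700e-10 m) = 9.251e-26 kg·m/s

When Δx → 20Δx:
Δp'_min = ℏ/(2 × 20Δx) = (1/20) × ℏ/(2Δx) = (1/20) × Δp_min
Δp'_min = 1/20 × 9.251e-26 kg·m/s = 4.625e-27 kg·m/s

Since Δp_min ∝ 1/Δx, when Δx is increased to 20 times its original value, Δp_min decreases to 1/20 of its original value.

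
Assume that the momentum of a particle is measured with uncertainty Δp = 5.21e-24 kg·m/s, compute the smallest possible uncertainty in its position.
10.121 pm

Using the Heisenberg uncertainty principle:
ΔxΔp ≥ ℏ/2

The minimum uncertainty in position is:
Δx_min = ℏ/(2Δp)
Δx_min = (1.055e-34 J·s) / (2 × 5.210e-24 kg·m/s)
Δx_min = 1.012e-11 m = 10.121 pm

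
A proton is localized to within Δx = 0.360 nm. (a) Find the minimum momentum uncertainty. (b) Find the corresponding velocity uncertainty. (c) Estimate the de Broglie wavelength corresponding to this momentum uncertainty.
(a) Δp_min = 1.465 × 10^-25 kg·m/s
(b) Δv_min = 87.568 m/s
(c) λ_dB = 4.524 nm

Step-by-step:

(a) From the uncertainty principle:
Δp_min = ℏ/(2Δx) = (1.055e-34 J·s)/(2 × 3.600e-10 m) = 1.465e-25 kg·m/s

(b) The velocity uncertainty:
Δv = Δp/m = (1.465e-25 kg·m/s)/(1.673e-27 kg) = 8.757e+01 m/s = 87.568 m/s

(c) The de Broglie wavelength for this momentum:
λ = h/p = (6.626e-34 J·s)/(1.465e-25 kg·m/s) = 4.524e-09 m = 4.524 nm

Note: The de Broglie wavelength is comparable to the localization size, as expected from wave-particle duality.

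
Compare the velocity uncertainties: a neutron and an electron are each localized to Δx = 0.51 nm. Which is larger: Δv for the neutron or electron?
The electron has the larger minimum velocity uncertainty, by a ratio of 1838.7.

For both particles, Δp_min = ℏ/(2Δx) = 1.034e-25 kg·m/s (same for both).

The velocity uncertainty is Δv = Δp/m:
- neutron: Δv = 1.034e-25 / 1.675e-27 = 6.173e+01 m/s = 61.728 m/s
- electron: Δv = 1.034e-25 / 9.109e-31 = 1.135e+05 m/s = 113.498 km/s

Ratio: 1.135e+05 / 6.173e+01 = 1838.7

The lighter particle has larger velocity uncertainty because Δv ∝ 1/m.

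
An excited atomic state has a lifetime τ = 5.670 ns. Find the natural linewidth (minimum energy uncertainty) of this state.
58.043 neV

Using the energy-time uncertainty principle:
ΔEΔt ≥ ℏ/2

The lifetime τ represents the time uncertainty Δt.
The natural linewidth (minimum energy uncertainty) is:

ΔE = ℏ/(2τ)
ΔE = (1.055e-34 J·s) / (2 × 5.670e-09 s)
ΔE = 9.300e-27 J = 58.043 neV

This natural linewidth limits the precision of spectroscopic measurements.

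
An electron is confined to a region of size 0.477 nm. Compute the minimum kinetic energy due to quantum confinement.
41.863 meV

Using the uncertainty principle:

1. Position uncertainty: Δx ≈ 4.770e-10 m
2. Minimum momentum uncertainty: Δp = ℏ/(2Δx) = 1.105e-25 kg·m/s
3. Minimum kinetic energy:
   KE = (Δp)²/(2m) = (1.105e-25)²/(2 × 9.109e-31 kg)
   KE = 6.707e-21 J = 41.863 meV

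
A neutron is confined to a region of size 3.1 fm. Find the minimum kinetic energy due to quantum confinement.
539.054 keV

Using the uncertainty principle:

1. Position uncertainty: Δx ≈ 3.100e-15 m
2. Minimum momentum uncertainty: Δp = ℏ/(2Δx) = 1.701e-20 kg·m/s
3. Minimum kinetic energy:
   KE = (Δp)²/(2m) = (1.701e-20)²/(2 × 1.675e-27 kg)
   KE = 8.637e-14 J = 539.054 keV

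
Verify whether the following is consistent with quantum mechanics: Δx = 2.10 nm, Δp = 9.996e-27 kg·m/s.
No, it violates the uncertainty principle (impossible measurement).

Calculate the product ΔxΔp:
ΔxΔp = (2.100e-09 m) × (9.996e-27 kg·m/s)
ΔxΔp = 2.099e-35 J·s

Compare to the minimum allowed value ℏ/2:
ℏ/2 = 5.273e-35 J·s

Since ΔxΔp = 2.099e-35 J·s < 5.273e-35 J·s = ℏ/2,
the measurement violates the uncertainty principle.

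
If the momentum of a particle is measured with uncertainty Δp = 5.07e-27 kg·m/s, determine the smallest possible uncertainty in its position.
10.400 nm

Using the Heisenberg uncertainty principle:
ΔxΔp ≥ ℏ/2

The minimum uncertainty in position is:
Δx_min = ℏ/(2Δp)
Δx_min = (1.055e-34 J·s) / (2 × 5.070e-27 kg·m/s)
Δx_min = 1.040e-08 m = 10.400 nm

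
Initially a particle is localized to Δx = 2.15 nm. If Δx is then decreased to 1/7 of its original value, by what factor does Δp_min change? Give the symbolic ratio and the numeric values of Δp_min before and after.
Original Δp_min = 2.452 × 10^-26 kg·m/s; new Δp'_min = 1.717 × 10^-25 kg·m/s; ratio Δp'_min/Δp_min = 7.

From the uncertainty principle ΔxΔp ≥ ℏ/2, the minimum momentum uncertainty is Δp_min = ℏ/(2Δx).

Original (Δx = 2.15 nm = 2.150e-09 m):
Δp_min = (1.055e-34 J·s)/(2 × 2.150e-09 m) = 2.452e-26 kg·m/s

When Δx → (1/7)Δx:
Δp'_min = ℏ/(2 × (1/7)Δx) = 7 × ℏ/(2Δx) = 7 × Δp_min
Δp'_min = 7 × 2.452e-26 kg·m/s = 1.717e-25 kg·m/s

Since Δp_min ∝ 1/Δx, when Δx is decreased to 1/7 of its original value, Δp_min increases to 7 times its original value.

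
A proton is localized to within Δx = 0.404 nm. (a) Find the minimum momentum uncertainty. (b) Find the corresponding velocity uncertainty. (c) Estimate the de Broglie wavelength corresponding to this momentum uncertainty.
(a) Δp_min = 1.305 × 10^-25 kg·m/s
(b) Δv_min = 78.031 m/s
(c) λ_dB = 5.077 nm

Step-by-step:

(a) From the uncertainty principle:
Δp_min = ℏ/(2Δx) = (1.055e-34 J·s)/(2 × 4.040e-10 m) = 1.305e-25 kg·m/s

(b) The velocity uncertainty:
Δv = Δp/m = (1.305e-25 kg·m/s)/(1.673e-27 kg) = 7.803e+01 m/s = 78.031 m/s

(c) The de Broglie wavelength for this momentum:
λ = h/p = (6.626e-34 J·s)/(1.305e-25 kg·m/s) = 5.077e-09 m = 5.077 nm

Note: The de Broglie wavelength is comparable to the localization size, as expected from wave-particle duality.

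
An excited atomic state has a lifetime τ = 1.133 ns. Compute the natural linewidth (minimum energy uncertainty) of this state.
290.473 neV

Using the energy-time uncertainty principle:
ΔEΔt ≥ ℏ/2

The lifetime τ represents the time uncertainty Δt.
The natural linewidth (minimum energy uncertainty) is:

ΔE = ℏ/(2τ)
ΔE = (1.055e-34 J·s) / (2 × 1.133e-09 s)
ΔE = 4.654e-26 J = 290.473 neV

This natural linewidth limits the precision of spectroscopic measurements.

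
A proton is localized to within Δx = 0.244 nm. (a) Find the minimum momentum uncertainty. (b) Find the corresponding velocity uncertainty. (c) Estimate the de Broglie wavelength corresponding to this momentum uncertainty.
(a) Δp_min = 2.161 × 10^-25 kg·m/s
(b) Δv_min = 129.199 m/s
(c) λ_dB = 3.066 nm

Step-by-step:

(a) From the uncertainty principle:
Δp_min = ℏ/(2Δx) = (1.055e-34 J·s)/(2 × 2.440e-10 m) = 2.161e-25 kg·m/s

(b) The velocity uncertainty:
Δv = Δp/m = (2.161e-25 kg·m/s)/(1.673e-27 kg) = 1.292e+02 m/s = 129.199 m/s

(c) The de Broglie wavelength for this momentum:
λ = h/p = (6.626e-34 J·s)/(2.161e-25 kg·m/s) = 3.066e-09 m = 3.066 nm

Note: The de Broglie wavelength is comparable to the localization size, as expected from wave-particle duality.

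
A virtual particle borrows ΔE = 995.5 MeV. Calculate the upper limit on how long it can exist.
3.306 × 10^-25 s

Using the energy-time uncertainty principle:
ΔEΔt ≥ ℏ/2

For a virtual particle borrowing energy ΔE, the maximum lifetime is:
Δt_max = ℏ/(2ΔE)

Converting energy:
ΔE = 995.5 MeV = 1.595e-10 J

Δt_max = (1.055e-34 J·s) / (2 × 1.595e-10 J)
Δt_max = 3.306e-25 s = 3.306 × 10^-25 s

Virtual particles with higher borrowed energy exist for shorter times.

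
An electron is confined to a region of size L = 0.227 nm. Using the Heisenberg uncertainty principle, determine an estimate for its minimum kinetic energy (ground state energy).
184.846 meV

Using the uncertainty principle to estimate ground state energy:

1. The position uncertainty is approximately the confinement size:
   Δx ≈ L = 2.270e-10 m

2. From ΔxΔp ≥ ℏ/2, the minimum momentum uncertainty is:
   Δp ≈ ℏ/(2L) = 2.323e-25 kg·m/s

3. The kinetic energy is approximately:
   KE ≈ (Δp)²/(2m) = (2.323e-25)²/(2 × 9.109e-31 kg)
   KE ≈ 2.962e-20 J = 184.846 meV

This is an order-of-magnitude estimate of the ground state energy.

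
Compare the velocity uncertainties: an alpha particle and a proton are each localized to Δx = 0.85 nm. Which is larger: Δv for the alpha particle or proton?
The proton has the larger minimum velocity uncertainty, by a ratio of 4.0.

For both particles, Δp_min = ℏ/(2Δx) = 6.203e-26 kg·m/s (same for both).

The velocity uncertainty is Δv = Δp/m:
- alpha particle: Δv = 6.203e-26 / 6.645e-27 = 9.336e+00 m/s = 9.336 m/s
- proton: Δv = 6.203e-26 / 1.673e-27 = 3.709e+01 m/s = 37.088 m/s

Ratio: 3.709e+01 / 9.336e+00 = 4.0

The lighter particle has larger velocity uncertainty because Δv ∝ 1/m.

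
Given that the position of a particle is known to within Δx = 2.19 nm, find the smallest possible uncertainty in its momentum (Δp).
2.408 × 10^-26 kg·m/s

Using the Heisenberg uncertainty principle:
ΔxΔp ≥ ℏ/2

The minimum uncertainty in momentum is:
Δp_min = ℏ/(2Δx)
Δp_min = (1.055e-34 J·s) / (2 × 2.190e-09 m)
Δp_min = 2.408e-26 kg·m/s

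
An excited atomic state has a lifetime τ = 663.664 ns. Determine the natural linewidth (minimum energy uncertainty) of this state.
495.892 peV

Using the energy-time uncertainty principle:
ΔEΔt ≥ ℏ/2

The lifetime τ represents the time uncertainty Δt.
The natural linewidth (minimum energy uncertainty) is:

ΔE = ℏ/(2τ)
ΔE = (1.055e-34 J·s) / (2 × 6.637e-07 s)
ΔE = 7.945e-29 J = 495.892 peV

This natural linewidth limits the precision of spectroscopic measurements.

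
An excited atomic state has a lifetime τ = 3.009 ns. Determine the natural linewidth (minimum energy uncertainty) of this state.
109.374 neV

Using the energy-time uncertainty principle:
ΔEΔt ≥ ℏ/2

The lifetime τ represents the time uncertainty Δt.
The natural linewidth (minimum energy uncertainty) is:

ΔE = ℏ/(2τ)
ΔE = (1.055e-34 J·s) / (2 × 3.009e-09 s)
ΔE = 1.752e-26 J = 109.374 neV

This natural linewidth limits the precision of spectroscopic measurements.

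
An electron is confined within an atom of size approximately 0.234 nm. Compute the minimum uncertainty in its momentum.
2.253 × 10^-25 kg·m/s

Using the Heisenberg uncertainty principle:
ΔxΔp ≥ ℏ/2

With Δx ≈ L = 2.340e-10 m (the confinement size):
Δp_min = ℏ/(2Δx)
Δp_min = (1.055e-34 J·s) / (2 × 2.340e-10 m)
Δp_min = 2.253e-25 kg·m/s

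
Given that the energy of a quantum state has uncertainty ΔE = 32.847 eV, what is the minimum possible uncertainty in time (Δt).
10.019 as

Using the energy-time uncertainty principle:
ΔEΔt ≥ ℏ/2

The minimum uncertainty in time is:
Δt_min = ℏ/(2ΔE)
Δt_min = (1.055e-34 J·s) / (2 × 5.263e-18 J)
Δt_min = 1.002e-17 s = 10.019 as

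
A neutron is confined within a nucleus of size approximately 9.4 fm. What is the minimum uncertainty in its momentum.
5.609 × 10^-21 kg·m/s

Using the Heisenberg uncertainty principle:
ΔxΔp ≥ ℏ/2

With Δx ≈ L = 9.400e-15 m (the confinement size):
Δp_min = ℏ/(2Δx)
Δp_min = (1.055e-34 J·s) / (2 × 9.400e-15 m)
Δp_min = 5.609e-21 kg·m/s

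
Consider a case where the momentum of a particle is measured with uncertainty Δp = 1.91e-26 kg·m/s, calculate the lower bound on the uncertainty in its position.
2.761 nm

Using the Heisenberg uncertainty principle:
ΔxΔp ≥ ℏ/2

The minimum uncertainty in position is:
Δx_min = ℏ/(2Δp)
Δx_min = (1.055e-34 J·s) / (2 × 1.910e-26 kg·m/s)
Δx_min = 2.761e-09 m = 2.761 nm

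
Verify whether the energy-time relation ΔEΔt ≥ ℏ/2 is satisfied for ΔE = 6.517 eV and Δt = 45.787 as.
No, it violates the uncertainty relation.

Calculate the product ΔEΔt:
ΔE = 6.517 eV = 1.044e-18 J
ΔEΔt = (1.044e-18 J) × (4.579e-17 s)
ΔEΔt = 4.781e-35 J·s

Compare to the minimum allowed value ℏ/2:
ℏ/2 = 5.273e-35 J·s

Since ΔEΔt = 4.781e-35 J·s < 5.273e-35 J·s = ℏ/2,
this violates the uncertainty relation.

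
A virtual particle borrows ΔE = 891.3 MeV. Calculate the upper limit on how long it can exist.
3.692 × 10^-25 s

Using the energy-time uncertainty principle:
ΔEΔt ≥ ℏ/2

For a virtual particle borrowing energy ΔE, the maximum lifetime is:
Δt_max = ℏ/(2ΔE)

Converting energy:
ΔE = 891.3 MeV = 1.428e-10 J

Δt_max = (1.055e-34 J·s) / (2 × 1.428e-10 J)
Δt_max = 3.692e-25 s = 3.692 × 10^-25 s

Virtual particles with higher borrowed energy exist for shorter times.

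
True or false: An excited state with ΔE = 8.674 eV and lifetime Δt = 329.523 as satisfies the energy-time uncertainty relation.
Yes, it satisfies the uncertainty relation.

Calculate the product ΔEΔt:
ΔE = 8.674 eV = 1.390e-18 J
ΔEΔt = (1.390e-18 J) × (3.295e-16 s)
ΔEΔt = 4.579e-34 J·s

Compare to the minimum allowed value ℏ/2:
ℏ/2 = 5.273e-35 J·s

Since ΔEΔt = 4.579e-34 J·s ≥ 5.273e-35 J·s = ℏ/2,
this satisfies the uncertainty relation.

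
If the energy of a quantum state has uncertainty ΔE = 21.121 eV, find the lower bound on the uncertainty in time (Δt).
15.582 as

Using the energy-time uncertainty principle:
ΔEΔt ≥ ℏ/2

The minimum uncertainty in time is:
Δt_min = ℏ/(2ΔE)
Δt_min = (1.055e-34 J·s) / (2 × 3.384e-18 J)
Δt_min = 1.558e-17 s = 15.582 as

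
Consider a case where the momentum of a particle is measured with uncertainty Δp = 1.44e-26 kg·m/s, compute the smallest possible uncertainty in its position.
3.662 nm

Using the Heisenberg uncertainty principle:
ΔxΔp ≥ ℏ/2

The minimum uncertainty in position is:
Δx_min = ℏ/(2Δp)
Δx_min = (1.055e-34 J·s) / (2 × 1.440e-26 kg·m/s)
Δx_min = 3.662e-09 m = 3.662 nm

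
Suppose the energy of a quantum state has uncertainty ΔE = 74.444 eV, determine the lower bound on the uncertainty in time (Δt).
4.421 as

Using the energy-time uncertainty principle:
ΔEΔt ≥ ℏ/2

The minimum uncertainty in time is:
Δt_min = ℏ/(2ΔE)
Δt_min = (1.055e-34 J·s) / (2 × 1.193e-17 J)
Δt_min = 4.421e-18 s = 4.421 as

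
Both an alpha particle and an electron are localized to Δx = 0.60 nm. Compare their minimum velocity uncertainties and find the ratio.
The electron has the larger minimum velocity uncertainty, by a ratio of 7294.3.

For both particles, Δp_min = ℏ/(2Δx) = 8.788e-26 kg·m/s (same for both).

The velocity uncertainty is Δv = Δp/m:
- alpha particle: Δv = 8.788e-26 / 6.645e-27 = 1.323e+01 m/s = 13.226 m/s
- electron: Δv = 8.788e-26 / 9.109e-31 = 9.647e+04 m/s = 96.473 km/s

Ratio: 9.647e+04 / 1.323e+01 = 7294.3

The lighter particle has larger velocity uncertainty because Δv ∝ 1/m.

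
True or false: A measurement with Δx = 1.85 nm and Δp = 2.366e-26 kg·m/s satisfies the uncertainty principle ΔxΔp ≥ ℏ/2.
No, it violates the uncertainty principle (impossible measurement).

Calculate the product ΔxΔp:
ΔxΔp = (1.850e-09 m) × (2.366e-26 kg·m/s)
ΔxΔp = 4.377e-35 J·s

Compare to the minimum allowed value ℏ/2:
ℏ/2 = 5.273e-35 J·s

Since ΔxΔp = 4.377e-35 J·s < 5.273e-35 J·s = ℏ/2,
the measurement violates the uncertainty principle.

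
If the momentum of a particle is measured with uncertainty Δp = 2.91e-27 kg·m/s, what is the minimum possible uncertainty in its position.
18.120 nm

Using the Heisenberg uncertainty principle:
ΔxΔp ≥ ℏ/2

The minimum uncertainty in position is:
Δx_min = ℏ/(2Δp)
Δx_min = (1.055e-34 J·s) / (2 × 2.910e-27 kg·m/s)
Δx_min = 1.812e-08 m = 18.120 nm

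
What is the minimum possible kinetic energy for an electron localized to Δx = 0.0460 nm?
4.501 eV

Localizing a particle requires giving it sufficient momentum uncertainty:

1. From uncertainty principle: Δp ≥ ℏ/(2Δx)
   Δp_min = (1.055e-34 J·s) / (2 × 4.600e-11 m)
   Δp_min = 1.146e-24 kg·m/s

2. This momentum uncertainty corresponds to kinetic energy:
   KE ≈ (Δp)²/(2m) = (1.146e-24)²/(2 × 9.109e-31 kg)
   KE = 7.212e-19 J = 4.501 eV

Tighter localization requires more energy.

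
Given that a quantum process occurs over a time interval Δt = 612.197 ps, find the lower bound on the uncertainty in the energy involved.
537.582 neV

Using the energy-time uncertainty principle:
ΔEΔt ≥ ℏ/2

The minimum uncertainty in energy is:
ΔE_min = ℏ/(2Δt)
ΔE_min = (1.055e-34 J·s) / (2 × 6.122e-10 s)
ΔE_min = 8.613e-26 J = 537.582 neV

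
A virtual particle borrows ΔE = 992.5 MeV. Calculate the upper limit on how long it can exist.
3.316 × 10^-25 s

Using the energy-time uncertainty principle:
ΔEΔt ≥ ℏ/2

For a virtual particle borrowing energy ΔE, the maximum lifetime is:
Δt_max = ℏ/(2ΔE)

Converting energy:
ΔE = 992.5 MeV = 1.590e-10 J

Δt_max = (1.055e-34 J·s) / (2 × 1.590e-10 J)
Δt_max = 3.316e-25 s = 3.316 × 10^-25 s

Virtual particles with higher borrowed energy exist for shorter times.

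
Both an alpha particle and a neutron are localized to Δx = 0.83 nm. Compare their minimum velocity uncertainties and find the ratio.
The neutron has the larger minimum velocity uncertainty, by a ratio of 4.0.

For both particles, Δp_min = ℏ/(2Δx) = 6.353e-26 kg·m/s (same for both).

The velocity uncertainty is Δv = Δp/m:
- alpha particle: Δv = 6.353e-26 / 6.645e-27 = 9.561e+00 m/s = 9.561 m/s
- neutron: Δv = 6.353e-26 / 1.675e-27 = 3.793e+01 m/s = 37.929 m/s

Ratio: 3.793e+01 / 9.561e+00 = 4.0

The lighter particle has larger velocity uncertainty because Δv ∝ 1/m.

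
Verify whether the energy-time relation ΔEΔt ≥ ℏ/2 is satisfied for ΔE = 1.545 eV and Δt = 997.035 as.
Yes, it satisfies the uncertainty relation.

Calculate the product ΔEΔt:
ΔE = 1.545 eV = 2.475e-19 J
ΔEΔt = (2.475e-19 J) × (9.970e-16 s)
ΔEΔt = 2.468e-34 J·s

Compare to the minimum allowed value ℏ/2:
ℏ/2 = 5.273e-35 J·s

Since ΔEΔt = 2.468e-34 J·s ≥ 5.273e-35 J·s = ℏ/2,
this satisfies the uncertainty relation.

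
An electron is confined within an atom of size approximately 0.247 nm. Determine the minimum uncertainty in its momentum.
2.135 × 10^-25 kg·m/s

Using the Heisenberg uncertainty principle:
ΔxΔp ≥ ℏ/2

With Δx ≈ L = 2.470e-10 m (the confinement size):
Δp_min = ℏ/(2Δx)
Δp_min = (1.055e-34 J·s) / (2 × 2.470e-10 m)
Δp_min = 2.135e-25 kg·m/s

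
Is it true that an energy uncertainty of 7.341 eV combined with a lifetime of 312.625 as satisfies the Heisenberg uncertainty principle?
Yes, it satisfies the uncertainty relation.

Calculate the product ΔEΔt:
ΔE = 7.341 eV = 1.176e-18 J
ΔEΔt = (1.176e-18 J) × (3.126e-16 s)
ΔEΔt = 3.677e-34 J·s

Compare to the minimum allowed value ℏ/2:
ℏ/2 = 5.273e-35 J·s

Since ΔEΔt = 3.677e-34 J·s ≥ 5.273e-35 J·s = ℏ/2,
this satisfies the uncertainty relation.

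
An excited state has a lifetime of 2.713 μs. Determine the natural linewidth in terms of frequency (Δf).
29.332 kHz

Using the energy-time uncertainty principle and E = hf:
ΔEΔt ≥ ℏ/2
hΔf·Δt ≥ ℏ/2

The minimum frequency uncertainty is:
Δf = ℏ/(2hτ) = 1/(4πτ)
Δf = 1/(4π × 2.713e-06 s)
Δf = 2.933e+04 Hz = 29.332 kHz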